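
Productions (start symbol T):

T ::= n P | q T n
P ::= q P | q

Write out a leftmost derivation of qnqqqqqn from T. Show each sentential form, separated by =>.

T => qTn   [T ::= q T n]
qTn => qnPn   [T ::= n P]
qnPn => qnqPn   [P ::= q P]
qnqPn => qnqqPn   [P ::= q P]
qnqqPn => qnqqqPn   [P ::= q P]
qnqqqPn => qnqqqqPn   [P ::= q P]
qnqqqqPn => qnqqqqqn   [P ::= q]

T => qTn => qnPn => qnqPn => qnqqPn => qnqqqPn => qnqqqqPn => qnqqqqqn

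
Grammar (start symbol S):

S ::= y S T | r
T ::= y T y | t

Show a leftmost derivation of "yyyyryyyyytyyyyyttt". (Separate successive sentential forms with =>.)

S=>yST=>yySTT=>yyySTTT=>yyyySTTTT=>yyyyrTTTT=>yyyyryTyTTT=>yyyyryyTyyTTT=>yyyyryyyTyyyTTT=>yyyyryyyyTyyyyTTT=>yyyyryyyyyTyyyyyTTT=>yyyyryyyyytyyyyyTTT=>yyyyryyyyytyyyyytTT=>yyyyryyyyytyyyyyttT=>yyyyryyyyytyyyyyttt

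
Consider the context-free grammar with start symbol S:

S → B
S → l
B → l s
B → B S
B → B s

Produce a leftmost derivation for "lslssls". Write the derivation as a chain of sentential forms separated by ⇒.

S ⇒ B   [S → B]
B ⇒ Bs   [B → B s]
Bs ⇒ BSs   [B → B S]
BSs ⇒ BsSs   [B → B s]
BsSs ⇒ BSsSs   [B → B S]
BSsSs ⇒ lsSsSs   [B → l s]
lsSsSs ⇒ lsBsSs   [S → B]
lsBsSs ⇒ lslssSs   [B → l s]
lslssSs ⇒ lslssls   [S → l]

S ⇒ B ⇒ Bs ⇒ BSs ⇒ BsSs ⇒ BSsSs ⇒ lsSsSs ⇒ lsBsSs ⇒ lslssSs ⇒ lslssls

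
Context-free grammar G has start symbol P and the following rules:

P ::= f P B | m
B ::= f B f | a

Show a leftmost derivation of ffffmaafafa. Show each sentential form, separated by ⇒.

P ⇒ fPB ⇒ ffPBB ⇒ fffPBBB ⇒ ffffPBBBB ⇒ ffffmBBBB ⇒ ffffmaBBB ⇒ ffffmaaBB ⇒ ffffmaafBfB ⇒ ffffmaafafB ⇒ ffffmaafafa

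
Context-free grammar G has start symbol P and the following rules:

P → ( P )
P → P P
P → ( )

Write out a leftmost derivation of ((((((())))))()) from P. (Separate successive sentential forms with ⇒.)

P ⇒ (P)   [P → ( P )]
(P) ⇒ (PP)   [P → P P]
(PP) ⇒ ((P)P)   [P → ( P )]
((P)P) ⇒ (((P))P)   [P → ( P )]
(((P))P) ⇒ ((((P)))P)   [P → ( P )]
((((P)))P) ⇒ (((((P))))P)   [P → ( P )]
(((((P))))P) ⇒ ((((((P)))))P)   [P → ( P )]
((((((P)))))P) ⇒ ((((((())))))P)   [P → ( )]
((((((())))))P) ⇒ ((((((())))))())   [P → ( )]

P ⇒ (P) ⇒ (PP) ⇒ ((P)P) ⇒ (((P))P) ⇒ ((((P)))P) ⇒ (((((P))))P) ⇒ ((((((P)))))P) ⇒ ((((((())))))P) ⇒ ((((((())))))())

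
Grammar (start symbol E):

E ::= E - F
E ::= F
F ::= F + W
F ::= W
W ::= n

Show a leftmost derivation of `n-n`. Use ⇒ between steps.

E ⇒ E-F ⇒ F-F ⇒ W-F ⇒ n-F ⇒ n-W ⇒ n-n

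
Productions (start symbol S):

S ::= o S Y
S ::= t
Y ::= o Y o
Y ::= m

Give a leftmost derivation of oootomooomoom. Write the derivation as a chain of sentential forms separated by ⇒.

S ⇒ oSY ⇒ ooSYY ⇒ oooSYYY ⇒ oootYYY ⇒ oootoYoYY ⇒ oootomoYY ⇒ oootomooYoY ⇒ oootomoooYooY ⇒ oootomooomooY ⇒ oootomooomoom

S ⇒ oSY   [S ::= o S Y]
oSY ⇒ ooSYY   [S ::= o S Y]
ooSYY ⇒ oooSYYY   [S ::= o S Y]
oooSYYY ⇒ oootYYY   [S ::= t]
oootYYY ⇒ oootoYoYY   [Y ::= o Y o]
oootoYoYY ⇒ oootomoYY   [Y ::= m]
oootomoYY ⇒ oootomooYoY   [Y ::= o Y o]
oootomooYoY ⇒ oootomoooYooY   [Y ::= o Y o]
oootomoooYooY ⇒ oootomooomooY   [Y ::= m]
oootomooomooY ⇒ oootomooomoom   [Y ::= m]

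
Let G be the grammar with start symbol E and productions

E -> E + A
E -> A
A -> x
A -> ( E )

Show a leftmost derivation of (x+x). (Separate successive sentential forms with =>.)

E => A => (E) => (E+A) => (A+A) => (x+A) => (x+x)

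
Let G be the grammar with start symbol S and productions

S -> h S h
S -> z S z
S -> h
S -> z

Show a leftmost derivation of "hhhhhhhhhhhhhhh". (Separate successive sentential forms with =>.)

S => hSh => hhShh => hhhShhh => hhhhShhhh => hhhhhShhhhh => hhhhhhShhhhhh => hhhhhhhShhhhhhh => hhhhhhhhhhhhhhh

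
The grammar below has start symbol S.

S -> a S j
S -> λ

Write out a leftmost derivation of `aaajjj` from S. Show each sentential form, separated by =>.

S => aSj   [S -> a S j]
aSj => aaSjj   [S -> a S j]
aaSjj => aaaSjjj   [S -> a S j]
aaaSjjj => aaajjj   [S -> λ]

S => aSj => aaSjj => aaaSjjj => aaajjj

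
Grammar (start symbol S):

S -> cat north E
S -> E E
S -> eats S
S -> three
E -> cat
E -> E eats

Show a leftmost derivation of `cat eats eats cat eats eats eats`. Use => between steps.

S => E E   [S -> E E]
E E => E eats E   [E -> E eats]
E eats E => E eats eats E   [E -> E eats]
E eats eats E => cat eats eats E   [E -> cat]
cat eats eats E => cat eats eats E eats   [E -> E eats]
cat eats eats E eats => cat eats eats E eats eats   [E -> E eats]
cat eats eats E eats eats => cat eats eats E eats eats eats   [E -> E eats]
cat eats eats E eats eats eats => cat eats eats cat eats eats eats   [E -> cat]

S => E E => E eats E => E eats eats E => cat eats eats E => cat eats eats E eats => cat eats eats E eats eats => cat eats eats E eats eats eats => cat eats eats cat eats eats eats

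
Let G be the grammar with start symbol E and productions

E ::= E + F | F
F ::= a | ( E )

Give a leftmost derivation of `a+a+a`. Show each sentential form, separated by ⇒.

E ⇒ E+F ⇒ E+F+F ⇒ F+F+F ⇒ a+F+F ⇒ a+a+F ⇒ a+a+a

E ⇒ E+F   [E ::= E + F]
E+F ⇒ E+F+F   [E ::= E + F]
E+F+F ⇒ F+F+F   [E ::= F]
F+F+F ⇒ a+F+F   [F ::= a]
a+F+F ⇒ a+a+F   [F ::= a]
a+a+F ⇒ a+a+a   [F ::= a]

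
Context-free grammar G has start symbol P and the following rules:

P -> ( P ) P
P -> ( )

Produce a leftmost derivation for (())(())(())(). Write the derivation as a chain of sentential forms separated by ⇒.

P ⇒ (P)P   [P -> ( P ) P]
(P)P ⇒ (())P   [P -> ( )]
(())P ⇒ (())(P)P   [P -> ( P ) P]
(())(P)P ⇒ (())(())P   [P -> ( )]
(())(())P ⇒ (())(())(P)P   [P -> ( P ) P]
(())(())(P)P ⇒ (())(())(())P   [P -> ( )]
(())(())(())P ⇒ (())(())(())()   [P -> ( )]

P⇒(P)P⇒(())P⇒(())(P)P⇒(())(())P⇒(())(())(P)P⇒(())(())(())P⇒(())(())(())()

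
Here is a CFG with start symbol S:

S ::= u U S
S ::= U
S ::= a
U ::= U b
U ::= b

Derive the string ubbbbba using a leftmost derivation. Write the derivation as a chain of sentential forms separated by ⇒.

S ⇒ uUS ⇒ uUbS ⇒ uUbbS ⇒ uUbbbS ⇒ uUbbbbS ⇒ ubbbbbS ⇒ ubbbbba

S ⇒ uUS   [S ::= u U S]
uUS ⇒ uUbS   [U ::= U b]
uUbS ⇒ uUbbS   [U ::= U b]
uUbbS ⇒ uUbbbS   [U ::= U b]
uUbbbS ⇒ uUbbbbS   [U ::= U b]
uUbbbbS ⇒ ubbbbbS   [U ::= b]
ubbbbbS ⇒ ubbbbba   [S ::= a]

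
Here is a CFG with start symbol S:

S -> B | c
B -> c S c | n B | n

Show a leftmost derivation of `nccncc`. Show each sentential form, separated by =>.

S => B => nB => ncSc => ncBc => nccScc => nccBcc => nccncc

S => B   [S -> B]
B => nB   [B -> n B]
nB => ncSc   [B -> c S c]
ncSc => ncBc   [S -> B]
ncBc => nccScc   [B -> c S c]
nccScc => nccBcc   [S -> B]
nccBcc => nccncc   [B -> n]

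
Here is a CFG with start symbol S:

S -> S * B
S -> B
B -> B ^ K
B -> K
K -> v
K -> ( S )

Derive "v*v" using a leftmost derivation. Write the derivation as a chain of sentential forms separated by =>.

S => S*B => B*B => K*B => v*B => v*K => v*v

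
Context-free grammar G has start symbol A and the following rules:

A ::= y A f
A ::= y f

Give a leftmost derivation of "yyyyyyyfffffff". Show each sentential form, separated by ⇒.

A ⇒ yAf   [A ::= y A f]
yAf ⇒ yyAff   [A ::= y A f]
yyAff ⇒ yyyAfff   [A ::= y A f]
yyyAfff ⇒ yyyyAffff   [A ::= y A f]
yyyyAffff ⇒ yyyyyAfffff   [A ::= y A f]
yyyyyAfffff ⇒ yyyyyyAffffff   [A ::= y A f]
yyyyyyAffffff ⇒ yyyyyyyfffffff   [A ::= y f]

A⇒yAf⇒yyAff⇒yyyAfff⇒yyyyAffff⇒yyyyyAfffff⇒yyyyyyAffffff⇒yyyyyyyfffffff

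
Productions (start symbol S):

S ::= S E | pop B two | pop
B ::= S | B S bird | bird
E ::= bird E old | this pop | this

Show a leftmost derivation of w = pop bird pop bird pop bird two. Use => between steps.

S => pop B two   [S ::= pop B two]
pop B two => pop B S bird two   [B ::= B S bird]
pop B S bird two => pop B S bird S bird two   [B ::= B S bird]
pop B S bird S bird two => pop bird S bird S bird two   [B ::= bird]
pop bird S bird S bird two => pop bird pop bird S bird two   [S ::= pop]
pop bird pop bird S bird two => pop bird pop bird pop bird two   [S ::= pop]

S => pop B two => pop B S bird two => pop B S bird S bird two => pop bird S bird S bird two => pop bird pop bird S bird two => pop bird pop bird pop bird two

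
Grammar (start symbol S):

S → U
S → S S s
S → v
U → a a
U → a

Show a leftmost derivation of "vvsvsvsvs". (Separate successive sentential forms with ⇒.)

S ⇒ SSs ⇒ SSsSs ⇒ SSsSsSs ⇒ SSsSsSsSs ⇒ vSsSsSsSs ⇒ vvsSsSsSs ⇒ vvsvsSsSs ⇒ vvsvsvsSs ⇒ vvsvsvsvs

S ⇒ SSs   [S → S S s]
SSs ⇒ SSsSs   [S → S S s]
SSsSs ⇒ SSsSsSs   [S → S S s]
SSsSsSs ⇒ SSsSsSsSs   [S → S S s]
SSsSsSsSs ⇒ vSsSsSsSs   [S → v]
vSsSsSsSs ⇒ vvsSsSsSs   [S → v]
vvsSsSsSs ⇒ vvsvsSsSs   [S → v]
vvsvsSsSs ⇒ vvsvsvsSs   [S → v]
vvsvsvsSs ⇒ vvsvsvsvs   [S → v]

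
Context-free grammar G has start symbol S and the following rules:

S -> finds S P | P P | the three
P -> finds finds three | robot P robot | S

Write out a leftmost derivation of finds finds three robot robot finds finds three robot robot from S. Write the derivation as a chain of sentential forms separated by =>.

S => P P => finds finds three P => finds finds three robot P robot => finds finds three robot robot P robot robot => finds finds three robot robot finds finds three robot robot

S => P P   [S -> P P]
P P => finds finds three P   [P -> finds finds three]
finds finds three P => finds finds three robot P robot   [P -> robot P robot]
finds finds three robot P robot => finds finds three robot robot P robot robot   [P -> robot P robot]
finds finds three robot robot P robot robot => finds finds three robot robot finds finds three robot robot   [P -> finds finds three]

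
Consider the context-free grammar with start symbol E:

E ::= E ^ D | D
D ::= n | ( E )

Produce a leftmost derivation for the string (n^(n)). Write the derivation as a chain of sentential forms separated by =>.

E => D => (E) => (E^D) => (D^D) => (n^D) => (n^(E)) => (n^(D)) => (n^(n))

E => D   [E ::= D]
D => (E)   [D ::= ( E )]
(E) => (E^D)   [E ::= E ^ D]
(E^D) => (D^D)   [E ::= D]
(D^D) => (n^D)   [D ::= n]
(n^D) => (n^(E))   [D ::= ( E )]
(n^(E)) => (n^(D))   [E ::= D]
(n^(D)) => (n^(n))   [D ::= n]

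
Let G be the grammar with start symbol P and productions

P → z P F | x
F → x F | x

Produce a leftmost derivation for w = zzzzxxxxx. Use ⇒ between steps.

P ⇒ zPF   [P → z P F]
zPF ⇒ zzPFF   [P → z P F]
zzPFF ⇒ zzzPFFF   [P → z P F]
zzzPFFF ⇒ zzzzPFFFF   [P → z P F]
zzzzPFFFF ⇒ zzzzxFFFF   [P → x]
zzzzxFFFF ⇒ zzzzxxFFF   [F → x]
zzzzxxFFF ⇒ zzzzxxxFF   [F → x]
zzzzxxxFF ⇒ zzzzxxxxF   [F → x]
zzzzxxxxF ⇒ zzzzxxxxx   [F → x]

P⇒zPF⇒zzPFF⇒zzzPFFF⇒zzzzPFFFF⇒zzzzxFFFF⇒zzzzxxFFF⇒zzzzxxxFF⇒zzzzxxxxF⇒zzzzxxxxx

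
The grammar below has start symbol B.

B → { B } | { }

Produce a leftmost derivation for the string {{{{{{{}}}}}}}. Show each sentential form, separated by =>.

B => {B} => {{B}} => {{{B}}} => {{{{B}}}} => {{{{{B}}}}} => {{{{{{B}}}}}} => {{{{{{{}}}}}}}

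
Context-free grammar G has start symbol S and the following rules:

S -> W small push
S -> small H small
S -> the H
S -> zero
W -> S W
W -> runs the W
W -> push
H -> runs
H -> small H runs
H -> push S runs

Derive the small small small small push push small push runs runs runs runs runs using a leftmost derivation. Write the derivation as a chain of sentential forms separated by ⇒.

S ⇒ the H   [S -> the H]
the H ⇒ the small H runs   [H -> small H runs]
the small H runs ⇒ the small small H runs runs   [H -> small H runs]
the small small H runs runs ⇒ the small small small H runs runs runs   [H -> small H runs]
the small small small H runs runs runs ⇒ the small small small small H runs runs runs runs   [H -> small H runs]
the small small small small H runs runs runs runs ⇒ the small small small small push S runs runs runs runs runs   [H -> push S runs]
the small small small small push S runs runs runs runs runs ⇒ the small small small small push W small push runs runs runs runs runs   [S -> W small push]
the small small small small push W small push runs runs runs runs runs ⇒ the small small small small push push small push runs runs runs runs runs   [W -> push]

S ⇒ the H ⇒ the small H runs ⇒ the small small H runs runs ⇒ the small small small H runs runs runs ⇒ the small small small small H runs runs runs runs ⇒ the small small small small push S runs runs runs runs runs ⇒ the small small small small push W small push runs runs runs runs runs ⇒ the small small small small push push small push runs runs runs runs runs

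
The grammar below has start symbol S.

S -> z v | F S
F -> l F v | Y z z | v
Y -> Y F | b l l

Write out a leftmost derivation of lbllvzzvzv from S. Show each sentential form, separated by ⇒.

S ⇒ FS   [S -> F S]
FS ⇒ lFvS   [F -> l F v]
lFvS ⇒ lYzzvS   [F -> Y z z]
lYzzvS ⇒ lYFzzvS   [Y -> Y F]
lYFzzvS ⇒ lbllFzzvS   [Y -> b l l]
lbllFzzvS ⇒ lbllvzzvS   [F -> v]
lbllvzzvS ⇒ lbllvzzvzv   [S -> z v]

S⇒FS⇒lFvS⇒lYzzvS⇒lYFzzvS⇒lbllFzzvS⇒lbllvzzvS⇒lbllvzzvzv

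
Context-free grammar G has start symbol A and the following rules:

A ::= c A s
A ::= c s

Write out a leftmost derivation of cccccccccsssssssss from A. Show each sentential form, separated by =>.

A => cAs => ccAss => cccAsss => ccccAssss => cccccAsssss => ccccccAssssss => cccccccAsssssss => ccccccccAssssssss => cccccccccsssssssss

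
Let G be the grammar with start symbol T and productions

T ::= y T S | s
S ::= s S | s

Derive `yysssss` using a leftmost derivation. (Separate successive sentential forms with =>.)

T => yTS => yyTSS => yysSS => yyssSS => yysssS => yyssssS => yysssss

T => yTS   [T ::= y T S]
yTS => yyTSS   [T ::= y T S]
yyTSS => yysSS   [T ::= s]
yysSS => yyssSS   [S ::= s S]
yyssSS => yysssS   [S ::= s]
yysssS => yyssssS   [S ::= s S]
yyssssS => yysssss   [S ::= s]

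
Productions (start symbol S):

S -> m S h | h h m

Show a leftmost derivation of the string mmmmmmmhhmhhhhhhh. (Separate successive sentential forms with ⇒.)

S ⇒ mSh ⇒ mmShh ⇒ mmmShhh ⇒ mmmmShhhh ⇒ mmmmmShhhhh ⇒ mmmmmmShhhhhh ⇒ mmmmmmmShhhhhhh ⇒ mmmmmmmhhmhhhhhhh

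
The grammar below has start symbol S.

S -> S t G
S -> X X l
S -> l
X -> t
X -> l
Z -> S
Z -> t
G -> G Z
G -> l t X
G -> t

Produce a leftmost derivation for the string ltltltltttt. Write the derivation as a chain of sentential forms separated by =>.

S => StG => StGtG => XXltGtG => lXltGtG => ltltGtG => ltltGZtG => ltltGZZtG => ltltltXZZtG => ltltltlZZtG => ltltltltZtG => ltltltltttG => ltltltltttt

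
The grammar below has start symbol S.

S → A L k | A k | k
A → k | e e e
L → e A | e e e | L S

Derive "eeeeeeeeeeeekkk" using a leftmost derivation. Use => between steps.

S => ALk => eeeLk => eeeLSk => eeeeeeSk => eeeeeeALkk => eeeeeeeeeLkk => eeeeeeeeeLSkk => eeeeeeeeeeeeSkk => eeeeeeeeeeeekkk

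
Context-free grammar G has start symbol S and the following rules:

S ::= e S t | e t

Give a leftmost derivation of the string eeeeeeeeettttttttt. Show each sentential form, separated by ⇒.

S ⇒ eSt   [S ::= e S t]
eSt ⇒ eeStt   [S ::= e S t]
eeStt ⇒ eeeSttt   [S ::= e S t]
eeeSttt ⇒ eeeeStttt   [S ::= e S t]
eeeeStttt ⇒ eeeeeSttttt   [S ::= e S t]
eeeeeSttttt ⇒ eeeeeeStttttt   [S ::= e S t]
eeeeeeStttttt ⇒ eeeeeeeSttttttt   [S ::= e S t]
eeeeeeeSttttttt ⇒ eeeeeeeeStttttttt   [S ::= e S t]
eeeeeeeeStttttttt ⇒ eeeeeeeeettttttttt   [S ::= e t]

S ⇒ eSt ⇒ eeStt ⇒ eeeSttt ⇒ eeeeStttt ⇒ eeeeeSttttt ⇒ eeeeeeStttttt ⇒ eeeeeeeSttttttt ⇒ eeeeeeeeStttttttt ⇒ eeeeeeeeettttttttt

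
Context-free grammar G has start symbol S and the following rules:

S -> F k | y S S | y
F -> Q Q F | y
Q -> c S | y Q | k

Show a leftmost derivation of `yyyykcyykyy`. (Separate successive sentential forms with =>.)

S => ySS   [S -> y S S]
ySS => yySSS   [S -> y S S]
yySSS => yyFkSS   [S -> F k]
yyFkSS => yyQQFkSS   [F -> Q Q F]
yyQQFkSS => yyyQQFkSS   [Q -> y Q]
yyyQQFkSS => yyyyQQFkSS   [Q -> y Q]
yyyyQQFkSS => yyyykQFkSS   [Q -> k]
yyyykQFkSS => yyyykcSFkSS   [Q -> c S]
yyyykcSFkSS => yyyykcyFkSS   [S -> y]
yyyykcyFkSS => yyyykcyykSS   [F -> y]
yyyykcyykSS => yyyykcyykyS   [S -> y]
yyyykcyykyS => yyyykcyykyy   [S -> y]

S=>ySS=>yySSS=>yyFkSS=>yyQQFkSS=>yyyQQFkSS=>yyyyQQFkSS=>yyyykQFkSS=>yyyykcSFkSS=>yyyykcyFkSS=>yyyykcyykSS=>yyyykcyykyS=>yyyykcyykyy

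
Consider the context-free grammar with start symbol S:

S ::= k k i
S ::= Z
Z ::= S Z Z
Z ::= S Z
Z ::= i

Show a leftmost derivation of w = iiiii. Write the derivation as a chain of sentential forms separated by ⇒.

S ⇒ Z ⇒ SZZ ⇒ ZZZ ⇒ SZZZZ ⇒ ZZZZZ ⇒ iZZZZ ⇒ iiZZZ ⇒ iiiZZ ⇒ iiiiZ ⇒ iiiii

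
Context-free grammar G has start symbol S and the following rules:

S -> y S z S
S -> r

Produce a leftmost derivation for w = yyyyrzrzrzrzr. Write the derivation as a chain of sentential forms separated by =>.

S=>ySzS=>yySzSzS=>yyySzSzSzS=>yyyySzSzSzSzS=>yyyyrzSzSzSzS=>yyyyrzrzSzSzS=>yyyyrzrzrzSzS=>yyyyrzrzrzrzS=>yyyyrzrzrzrzr

S => ySzS   [S -> y S z S]
ySzS => yySzSzS   [S -> y S z S]
yySzSzS => yyySzSzSzS   [S -> y S z S]
yyySzSzSzS => yyyySzSzSzSzS   [S -> y S z S]
yyyySzSzSzSzS => yyyyrzSzSzSzS   [S -> r]
yyyyrzSzSzSzS => yyyyrzrzSzSzS   [S -> r]
yyyyrzrzSzSzS => yyyyrzrzrzSzS   [S -> r]
yyyyrzrzrzSzS => yyyyrzrzrzrzS   [S -> r]
yyyyrzrzrzrzS => yyyyrzrzrzrzr   [S -> r]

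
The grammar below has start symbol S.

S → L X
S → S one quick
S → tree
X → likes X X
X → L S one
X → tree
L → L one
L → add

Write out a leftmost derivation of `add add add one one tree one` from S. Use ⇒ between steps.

S ⇒ L X ⇒ add X ⇒ add L S one ⇒ add add S one ⇒ add add L X one ⇒ add add L one X one ⇒ add add L one one X one ⇒ add add add one one X one ⇒ add add add one one tree one

S ⇒ L X   [S → L X]
L X ⇒ add X   [L → add]
add X ⇒ add L S one   [X → L S one]
add L S one ⇒ add add S one   [L → add]
add add S one ⇒ add add L X one   [S → L X]
add add L X one ⇒ add add L one X one   [L → L one]
add add L one X one ⇒ add add L one one X one   [L → L one]
add add L one one X one ⇒ add add add one one X one   [L → add]
add add add one one X one ⇒ add add add one one tree one   [X → tree]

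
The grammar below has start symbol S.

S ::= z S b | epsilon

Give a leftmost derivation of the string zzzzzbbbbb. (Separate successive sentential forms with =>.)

S => zSb => zzSbb => zzzSbbb => zzzzSbbbb => zzzzzSbbbbb => zzzzzbbbbb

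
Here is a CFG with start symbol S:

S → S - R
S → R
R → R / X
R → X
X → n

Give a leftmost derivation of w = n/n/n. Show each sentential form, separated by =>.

S=>R=>R/X=>R/X/X=>X/X/X=>n/X/X=>n/n/X=>n/n/n

S => R   [S → R]
R => R/X   [R → R / X]
R/X => R/X/X   [R → R / X]
R/X/X => X/X/X   [R → X]
X/X/X => n/X/X   [X → n]
n/X/X => n/n/X   [X → n]
n/n/X => n/n/n   [X → n]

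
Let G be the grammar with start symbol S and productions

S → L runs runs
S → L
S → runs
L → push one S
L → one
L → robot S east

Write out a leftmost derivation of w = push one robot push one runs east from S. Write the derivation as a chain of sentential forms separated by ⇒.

S ⇒ L ⇒ push one S ⇒ push one L ⇒ push one robot S east ⇒ push one robot L east ⇒ push one robot push one S east ⇒ push one robot push one runs east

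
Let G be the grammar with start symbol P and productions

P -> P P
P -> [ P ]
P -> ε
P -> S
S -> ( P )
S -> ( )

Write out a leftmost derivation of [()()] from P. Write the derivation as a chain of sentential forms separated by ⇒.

P⇒[P]⇒[PP]⇒[SP]⇒[()P]⇒[()S]⇒[()(P)]⇒[()()]

P ⇒ [P]   [P -> [ P ]]
[P] ⇒ [PP]   [P -> P P]
[PP] ⇒ [SP]   [P -> S]
[SP] ⇒ [()P]   [S -> ( )]
[()P] ⇒ [()S]   [P -> S]
[()S] ⇒ [()(P)]   [S -> ( P )]
[()(P)] ⇒ [()()]   [P -> ε]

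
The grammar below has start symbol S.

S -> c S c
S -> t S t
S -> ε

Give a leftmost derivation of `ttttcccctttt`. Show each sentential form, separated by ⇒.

S ⇒ tSt ⇒ ttStt ⇒ tttSttt ⇒ ttttStttt ⇒ ttttcSctttt ⇒ ttttccScctttt ⇒ ttttcccctttt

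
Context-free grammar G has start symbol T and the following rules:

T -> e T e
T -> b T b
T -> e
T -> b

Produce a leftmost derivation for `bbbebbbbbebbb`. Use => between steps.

T => bTb   [T -> b T b]
bTb => bbTbb   [T -> b T b]
bbTbb => bbbTbbb   [T -> b T b]
bbbTbbb => bbbeTebbb   [T -> e T e]
bbbeTebbb => bbbebTbebbb   [T -> b T b]
bbbebTbebbb => bbbebbTbbebbb   [T -> b T b]
bbbebbTbbebbb => bbbebbbbbebbb   [T -> b]

T => bTb => bbTbb => bbbTbbb => bbbeTebbb => bbbebTbebbb => bbbebbTbbebbb => bbbebbbbbebbb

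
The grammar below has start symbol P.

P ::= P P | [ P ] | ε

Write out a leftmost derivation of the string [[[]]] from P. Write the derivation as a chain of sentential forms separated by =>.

P => PP => [P]P => [[P]]P => [[PP]]P => [[PPP]]P => [[PPPP]]P => [[PPPPP]]P => [[[P]PPPP]]P => [[[]PPPP]]P => [[[]PPP]]P => [[[]PP]]P => [[[]P]]P => [[[]]]P => [[[]]]

P => PP   [P ::= P P]
PP => [P]P   [P ::= [ P ]]
[P]P => [[P]]P   [P ::= [ P ]]
[[P]]P => [[PP]]P   [P ::= P P]
[[PP]]P => [[PPP]]P   [P ::= P P]
[[PPP]]P => [[PPPP]]P   [P ::= P P]
[[PPPP]]P => [[PPPPP]]P   [P ::= P P]
[[PPPPP]]P => [[[P]PPPP]]P   [P ::= [ P ]]
[[[P]PPPP]]P => [[[]PPPP]]P   [P ::= ε]
[[[]PPPP]]P => [[[]PPP]]P   [P ::= ε]
[[[]PPP]]P => [[[]PP]]P   [P ::= ε]
[[[]PP]]P => [[[]P]]P   [P ::= ε]
[[[]P]]P => [[[]]]P   [P ::= ε]
[[[]]]P => [[[]]]   [P ::= ε]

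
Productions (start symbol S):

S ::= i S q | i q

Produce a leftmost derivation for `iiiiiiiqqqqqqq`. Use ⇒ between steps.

S ⇒ iSq   [S ::= i S q]
iSq ⇒ iiSqq   [S ::= i S q]
iiSqq ⇒ iiiSqqq   [S ::= i S q]
iiiSqqq ⇒ iiiiSqqqq   [S ::= i S q]
iiiiSqqqq ⇒ iiiiiSqqqqq   [S ::= i S q]
iiiiiSqqqqq ⇒ iiiiiiSqqqqqq   [S ::= i S q]
iiiiiiSqqqqqq ⇒ iiiiiiiqqqqqqq   [S ::= i q]

S ⇒ iSq ⇒ iiSqq ⇒ iiiSqqq ⇒ iiiiSqqqq ⇒ iiiiiSqqqqq ⇒ iiiiiiSqqqqqq ⇒ iiiiiiiqqqqqqq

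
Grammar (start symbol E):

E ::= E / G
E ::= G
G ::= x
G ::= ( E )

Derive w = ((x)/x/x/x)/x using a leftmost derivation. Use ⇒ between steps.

E ⇒ E/G   [E ::= E / G]
E/G ⇒ G/G   [E ::= G]
G/G ⇒ (E)/G   [G ::= ( E )]
(E)/G ⇒ (E/G)/G   [E ::= E / G]
(E/G)/G ⇒ (E/G/G)/G   [E ::= E / G]
(E/G/G)/G ⇒ (E/G/G/G)/G   [E ::= E / G]
(E/G/G/G)/G ⇒ (G/G/G/G)/G   [E ::= G]
(G/G/G/G)/G ⇒ ((E)/G/G/G)/G   [G ::= ( E )]
((E)/G/G/G)/G ⇒ ((G)/G/G/G)/G   [E ::= G]
((G)/G/G/G)/G ⇒ ((x)/G/G/G)/G   [G ::= x]
((x)/G/G/G)/G ⇒ ((x)/x/G/G)/G   [G ::= x]
((x)/x/G/G)/G ⇒ ((x)/x/x/G)/G   [G ::= x]
((x)/x/x/G)/G ⇒ ((x)/x/x/x)/G   [G ::= x]
((x)/x/x/x)/G ⇒ ((x)/x/x/x)/x   [G ::= x]

E ⇒ E/G ⇒ G/G ⇒ (E)/G ⇒ (E/G)/G ⇒ (E/G/G)/G ⇒ (E/G/G/G)/G ⇒ (G/G/G/G)/G ⇒ ((E)/G/G/G)/G ⇒ ((G)/G/G/G)/G ⇒ ((x)/G/G/G)/G ⇒ ((x)/x/G/G)/G ⇒ ((x)/x/x/G)/G ⇒ ((x)/x/x/x)/G ⇒ ((x)/x/x/x)/x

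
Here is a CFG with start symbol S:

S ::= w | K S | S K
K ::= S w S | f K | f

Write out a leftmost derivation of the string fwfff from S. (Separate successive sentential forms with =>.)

S => SK => SKK => SKKK => KSKKK => fSKKK => fwKKK => fwfKK => fwffK => fwfff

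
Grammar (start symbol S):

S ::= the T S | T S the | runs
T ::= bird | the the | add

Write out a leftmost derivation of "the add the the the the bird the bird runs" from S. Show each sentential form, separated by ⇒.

S ⇒ the T S ⇒ the add S ⇒ the add the T S ⇒ the add the the the S ⇒ the add the the the the T S ⇒ the add the the the the bird S ⇒ the add the the the the bird the T S ⇒ the add the the the the bird the bird S ⇒ the add the the the the bird the bird runs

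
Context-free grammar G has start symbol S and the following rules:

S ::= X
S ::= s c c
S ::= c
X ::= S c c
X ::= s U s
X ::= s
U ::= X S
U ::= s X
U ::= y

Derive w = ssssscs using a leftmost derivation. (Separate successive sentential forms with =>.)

S => X => sUs => sXSs => ssUsSs => ssXSsSs => sssSsSs => sssXsSs => sssssSs => ssssscs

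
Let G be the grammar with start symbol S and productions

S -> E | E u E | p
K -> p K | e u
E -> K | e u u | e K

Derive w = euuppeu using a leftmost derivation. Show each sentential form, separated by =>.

S => EuE => KuE => euuE => euuK => euupK => euuppK => euuppeu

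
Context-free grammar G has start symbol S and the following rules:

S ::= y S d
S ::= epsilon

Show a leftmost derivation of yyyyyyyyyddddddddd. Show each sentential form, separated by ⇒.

S ⇒ ySd   [S ::= y S d]
ySd ⇒ yySdd   [S ::= y S d]
yySdd ⇒ yyySddd   [S ::= y S d]
yyySddd ⇒ yyyySdddd   [S ::= y S d]
yyyySdddd ⇒ yyyyySddddd   [S ::= y S d]
yyyyySddddd ⇒ yyyyyySdddddd   [S ::= y S d]
yyyyyySdddddd ⇒ yyyyyyySddddddd   [S ::= y S d]
yyyyyyySddddddd ⇒ yyyyyyyySdddddddd   [S ::= y S d]
yyyyyyyySdddddddd ⇒ yyyyyyyyySddddddddd   [S ::= y S d]
yyyyyyyyySddddddddd ⇒ yyyyyyyyyddddddddd   [S ::= epsilon]

S ⇒ ySd ⇒ yySdd ⇒ yyySddd ⇒ yyyySdddd ⇒ yyyyySddddd ⇒ yyyyyySdddddd ⇒ yyyyyyySddddddd ⇒ yyyyyyyySdddddddd ⇒ yyyyyyyyySddddddddd ⇒ yyyyyyyyyddddddddd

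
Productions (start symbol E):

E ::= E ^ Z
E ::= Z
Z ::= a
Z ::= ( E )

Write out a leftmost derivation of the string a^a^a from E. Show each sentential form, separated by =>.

E => E^Z => E^Z^Z => Z^Z^Z => a^Z^Z => a^a^Z => a^a^a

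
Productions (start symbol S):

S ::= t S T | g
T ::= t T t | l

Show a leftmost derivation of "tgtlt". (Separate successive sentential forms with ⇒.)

S ⇒ tST ⇒ tgT ⇒ tgtTt ⇒ tgtlt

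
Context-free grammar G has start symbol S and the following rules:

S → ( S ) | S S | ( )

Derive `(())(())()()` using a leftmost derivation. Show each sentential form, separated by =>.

S=>SS=>(S)S=>(())S=>(())SS=>(())SSS=>(())(S)SS=>(())(())SS=>(())(())()S=>(())(())()()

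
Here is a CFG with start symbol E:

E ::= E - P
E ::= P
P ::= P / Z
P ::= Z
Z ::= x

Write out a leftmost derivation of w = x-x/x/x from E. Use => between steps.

E=>E-P=>P-P=>Z-P=>x-P=>x-P/Z=>x-P/Z/Z=>x-Z/Z/Z=>x-x/Z/Z=>x-x/x/Z=>x-x/x/x

E => E-P   [E ::= E - P]
E-P => P-P   [E ::= P]
P-P => Z-P   [P ::= Z]
Z-P => x-P   [Z ::= x]
x-P => x-P/Z   [P ::= P / Z]
x-P/Z => x-P/Z/Z   [P ::= P / Z]
x-P/Z/Z => x-Z/Z/Z   [P ::= Z]
x-Z/Z/Z => x-x/Z/Z   [Z ::= x]
x-x/Z/Z => x-x/x/Z   [Z ::= x]
x-x/x/Z => x-x/x/x   [Z ::= x]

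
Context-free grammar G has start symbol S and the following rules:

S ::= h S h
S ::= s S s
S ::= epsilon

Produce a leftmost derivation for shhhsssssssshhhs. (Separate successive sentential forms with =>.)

S => sSs => shShs => shhShhs => shhhShhhs => shhhsSshhhs => shhhssSsshhhs => shhhsssSssshhhs => shhhssssSsssshhhs => shhhsssssssshhhs

S => sSs   [S ::= s S s]
sSs => shShs   [S ::= h S h]
shShs => shhShhs   [S ::= h S h]
shhShhs => shhhShhhs   [S ::= h S h]
shhhShhhs => shhhsSshhhs   [S ::= s S s]
shhhsSshhhs => shhhssSsshhhs   [S ::= s S s]
shhhssSsshhhs => shhhsssSssshhhs   [S ::= s S s]
shhhsssSssshhhs => shhhssssSsssshhhs   [S ::= s S s]
shhhssssSsssshhhs => shhhsssssssshhhs   [S ::= epsilon]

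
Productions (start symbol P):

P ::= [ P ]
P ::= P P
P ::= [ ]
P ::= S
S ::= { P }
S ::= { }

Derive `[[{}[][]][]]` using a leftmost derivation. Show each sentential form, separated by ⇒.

P ⇒ [P]   [P ::= [ P ]]
[P] ⇒ [PP]   [P ::= P P]
[PP] ⇒ [[P]P]   [P ::= [ P ]]
[[P]P] ⇒ [[PP]P]   [P ::= P P]
[[PP]P] ⇒ [[PPP]P]   [P ::= P P]
[[PPP]P] ⇒ [[SPP]P]   [P ::= S]
[[SPP]P] ⇒ [[{}PP]P]   [S ::= { }]
[[{}PP]P] ⇒ [[{}[]P]P]   [P ::= [ ]]
[[{}[]P]P] ⇒ [[{}[][]]P]   [P ::= [ ]]
[[{}[][]]P] ⇒ [[{}[][]][]]   [P ::= [ ]]

P ⇒ [P] ⇒ [PP] ⇒ [[P]P] ⇒ [[PP]P] ⇒ [[PPP]P] ⇒ [[SPP]P] ⇒ [[{}PP]P] ⇒ [[{}[]P]P] ⇒ [[{}[][]]P] ⇒ [[{}[][]][]]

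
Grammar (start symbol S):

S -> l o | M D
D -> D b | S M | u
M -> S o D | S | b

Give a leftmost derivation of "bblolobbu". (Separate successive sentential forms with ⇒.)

S⇒MD⇒bD⇒bSM⇒bMDM⇒bbDM⇒bbDbM⇒bbSMbM⇒bbloMbM⇒bbloSbM⇒bblolobM⇒bblolobS⇒bblolobMD⇒bblolobbD⇒bblolobbu

S ⇒ MD   [S -> M D]
MD ⇒ bD   [M -> b]
bD ⇒ bSM   [D -> S M]
bSM ⇒ bMDM   [S -> M D]
bMDM ⇒ bbDM   [M -> b]
bbDM ⇒ bbDbM   [D -> D b]
bbDbM ⇒ bbSMbM   [D -> S M]
bbSMbM ⇒ bbloMbM   [S -> l o]
bbloMbM ⇒ bbloSbM   [M -> S]
bbloSbM ⇒ bblolobM   [S -> l o]
bblolobM ⇒ bblolobS   [M -> S]
bblolobS ⇒ bblolobMD   [S -> M D]
bblolobMD ⇒ bblolobbD   [M -> b]
bblolobbD ⇒ bblolobbu   [D -> u]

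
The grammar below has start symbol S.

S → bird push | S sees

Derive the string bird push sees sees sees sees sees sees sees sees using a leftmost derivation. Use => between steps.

S => S sees => S sees sees => S sees sees sees => S sees sees sees sees => S sees sees sees sees sees => S sees sees sees sees sees sees => S sees sees sees sees sees sees sees => S sees sees sees sees sees sees sees sees => bird push sees sees sees sees sees sees sees sees

S => S sees   [S → S sees]
S sees => S sees sees   [S → S sees]
S sees sees => S sees sees sees   [S → S sees]
S sees sees sees => S sees sees sees sees   [S → S sees]
S sees sees sees sees => S sees sees sees sees sees   [S → S sees]
S sees sees sees sees sees => S sees sees sees sees sees sees   [S → S sees]
S sees sees sees sees sees sees => S sees sees sees sees sees sees sees   [S → S sees]
S sees sees sees sees sees sees sees => S sees sees sees sees sees sees sees sees   [S → S sees]
S sees sees sees sees sees sees sees sees => bird push sees sees sees sees sees sees sees sees   [S → bird push]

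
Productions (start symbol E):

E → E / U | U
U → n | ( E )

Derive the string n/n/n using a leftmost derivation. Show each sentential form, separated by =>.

E => E/U => E/U/U => U/U/U => n/U/U => n/n/U => n/n/n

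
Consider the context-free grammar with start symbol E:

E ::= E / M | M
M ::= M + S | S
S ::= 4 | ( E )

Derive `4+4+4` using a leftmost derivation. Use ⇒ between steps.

E⇒M⇒M+S⇒M+S+S⇒S+S+S⇒4+S+S⇒4+4+S⇒4+4+4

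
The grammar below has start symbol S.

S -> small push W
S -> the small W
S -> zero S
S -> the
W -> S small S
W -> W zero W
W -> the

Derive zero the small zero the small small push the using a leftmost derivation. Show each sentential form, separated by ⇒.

S ⇒ zero S   [S -> zero S]
zero S ⇒ zero the small W   [S -> the small W]
zero the small W ⇒ zero the small S small S   [W -> S small S]
zero the small S small S ⇒ zero the small zero S small S   [S -> zero S]
zero the small zero S small S ⇒ zero the small zero the small S   [S -> the]
zero the small zero the small S ⇒ zero the small zero the small small push W   [S -> small push W]
zero the small zero the small small push W ⇒ zero the small zero the small small push the   [W -> the]

S ⇒ zero S ⇒ zero the small W ⇒ zero the small S small S ⇒ zero the small zero S small S ⇒ zero the small zero the small S ⇒ zero the small zero the small small push W ⇒ zero the small zero the small small push the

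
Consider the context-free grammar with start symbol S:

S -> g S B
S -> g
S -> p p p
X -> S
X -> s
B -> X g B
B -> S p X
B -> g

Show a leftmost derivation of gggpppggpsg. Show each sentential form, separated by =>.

S=>gSB=>ggSBB=>gggSBBB=>gggpppBBB=>gggpppgBB=>gggpppgSpXB=>gggpppggpXB=>gggpppggpsB=>gggpppggpsg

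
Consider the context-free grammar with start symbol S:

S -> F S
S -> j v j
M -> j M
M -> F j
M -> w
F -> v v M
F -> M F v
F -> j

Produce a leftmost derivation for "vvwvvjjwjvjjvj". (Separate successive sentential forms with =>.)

S => FS => vvMS => vvwS => vvwFS => vvwvvMS => vvwvvjMS => vvwvvjFjS => vvwvvjMFvjS => vvwvvjjMFvjS => vvwvvjjwFvjS => vvwvvjjwjvjS => vvwvvjjwjvjjvj

S => FS   [S -> F S]
FS => vvMS   [F -> v v M]
vvMS => vvwS   [M -> w]
vvwS => vvwFS   [S -> F S]
vvwFS => vvwvvMS   [F -> v v M]
vvwvvMS => vvwvvjMS   [M -> j M]
vvwvvjMS => vvwvvjFjS   [M -> F j]
vvwvvjFjS => vvwvvjMFvjS   [F -> M F v]
vvwvvjMFvjS => vvwvvjjMFvjS   [M -> j M]
vvwvvjjMFvjS => vvwvvjjwFvjS   [M -> w]
vvwvvjjwFvjS => vvwvvjjwjvjS   [F -> j]
vvwvvjjwjvjS => vvwvvjjwjvjjvj   [S -> j v j]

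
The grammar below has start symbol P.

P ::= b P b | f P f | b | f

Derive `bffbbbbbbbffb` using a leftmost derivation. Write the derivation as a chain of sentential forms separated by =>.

P => bPb => bfPfb => bffPffb => bffbPbffb => bffbbPbbffb => bffbbbPbbbffb => bffbbbbbbbffb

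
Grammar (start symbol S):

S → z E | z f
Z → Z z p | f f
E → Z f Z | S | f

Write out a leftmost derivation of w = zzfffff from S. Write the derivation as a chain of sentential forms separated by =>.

S => zE   [S → z E]
zE => zS   [E → S]
zS => zzE   [S → z E]
zzE => zzZfZ   [E → Z f Z]
zzZfZ => zzfffZ   [Z → f f]
zzfffZ => zzfffff   [Z → f f]

S => zE => zS => zzE => zzZfZ => zzfffZ => zzfffff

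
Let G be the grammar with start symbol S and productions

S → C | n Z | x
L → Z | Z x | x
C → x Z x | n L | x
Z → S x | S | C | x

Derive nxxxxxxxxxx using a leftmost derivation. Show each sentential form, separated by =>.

S => nZ => nSx => nCx => nxZxx => nxCxx => nxxZxxx => nxxCxxx => nxxxZxxxx => nxxxCxxxx => nxxxxZxxxxx => nxxxxxxxxxx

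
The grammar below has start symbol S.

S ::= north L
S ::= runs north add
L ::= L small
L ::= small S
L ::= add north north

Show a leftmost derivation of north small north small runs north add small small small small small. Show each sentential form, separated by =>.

S => north L => north L small => north small S small => north small north L small => north small north L small small => north small north L small small small => north small north L small small small small => north small north L small small small small small => north small north small S small small small small small => north small north small runs north add small small small small small

S => north L   [S ::= north L]
north L => north L small   [L ::= L small]
north L small => north small S small   [L ::= small S]
north small S small => north small north L small   [S ::= north L]
north small north L small => north small north L small small   [L ::= L small]
north small north L small small => north small north L small small small   [L ::= L small]
north small north L small small small => north small north L small small small small   [L ::= L small]
north small north L small small small small => north small north L small small small small small   [L ::= L small]
north small north L small small small small small => north small north small S small small small small small   [L ::= small S]
north small north small S small small small small small => north small north small runs north add small small small small small   [S ::= runs north add]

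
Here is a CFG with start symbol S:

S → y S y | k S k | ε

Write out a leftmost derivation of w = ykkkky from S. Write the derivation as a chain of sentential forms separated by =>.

S=>ySy=>ykSky=>ykkSkky=>ykkkky

S => ySy   [S → y S y]
ySy => ykSky   [S → k S k]
ykSky => ykkSkky   [S → k S k]
ykkSkky => ykkkky   [S → ε]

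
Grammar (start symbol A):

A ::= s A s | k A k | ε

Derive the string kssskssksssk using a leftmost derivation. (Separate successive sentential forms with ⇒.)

A ⇒ kAk ⇒ ksAsk ⇒ kssAssk ⇒ ksssAsssk ⇒ kssskAksssk ⇒ ksssksAsksssk ⇒ kssskssksssk

A ⇒ kAk   [A ::= k A k]
kAk ⇒ ksAsk   [A ::= s A s]
ksAsk ⇒ kssAssk   [A ::= s A s]
kssAssk ⇒ ksssAsssk   [A ::= s A s]
ksssAsssk ⇒ kssskAksssk   [A ::= k A k]
kssskAksssk ⇒ ksssksAsksssk   [A ::= s A s]
ksssksAsksssk ⇒ kssskssksssk   [A ::= ε]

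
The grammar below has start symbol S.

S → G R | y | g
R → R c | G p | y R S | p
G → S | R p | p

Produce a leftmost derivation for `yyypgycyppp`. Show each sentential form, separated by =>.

S=>GR=>SR=>GRR=>RpRR=>yRSpRR=>yRcSpRR=>yyRScSpRR=>yyyRSScSpRR=>yyypSScSpRR=>yyypgScSpRR=>yyypgycSpRR=>yyypgycypRR=>yyypgycyppR=>yyypgycyppp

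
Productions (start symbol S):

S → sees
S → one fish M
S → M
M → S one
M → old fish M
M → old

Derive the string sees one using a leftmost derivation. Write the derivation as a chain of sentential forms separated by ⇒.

S ⇒ M ⇒ S one ⇒ sees one

S ⇒ M   [S → M]
M ⇒ S one   [M → S one]
S one ⇒ sees one   [S → sees]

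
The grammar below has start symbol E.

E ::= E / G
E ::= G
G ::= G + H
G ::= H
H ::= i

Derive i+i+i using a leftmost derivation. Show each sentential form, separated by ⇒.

E ⇒ G   [E ::= G]
G ⇒ G+H   [G ::= G + H]
G+H ⇒ G+H+H   [G ::= G + H]
G+H+H ⇒ H+H+H   [G ::= H]
H+H+H ⇒ i+H+H   [H ::= i]
i+H+H ⇒ i+i+H   [H ::= i]
i+i+H ⇒ i+i+i   [H ::= i]

E ⇒ G ⇒ G+H ⇒ G+H+H ⇒ H+H+H ⇒ i+H+H ⇒ i+i+H ⇒ i+i+i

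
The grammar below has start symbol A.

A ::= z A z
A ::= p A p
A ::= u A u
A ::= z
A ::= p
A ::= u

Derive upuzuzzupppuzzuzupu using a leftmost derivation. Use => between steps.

A => uAu => upApu => upuAupu => upuzAzupu => upuzuAuzupu => upuzuzAzuzupu => upuzuzzAzzuzupu => upuzuzzuAuzzuzupu => upuzuzzupApuzzuzupu => upuzuzzupppuzzuzupu

A => uAu   [A ::= u A u]
uAu => upApu   [A ::= p A p]
upApu => upuAupu   [A ::= u A u]
upuAupu => upuzAzupu   [A ::= z A z]
upuzAzupu => upuzuAuzupu   [A ::= u A u]
upuzuAuzupu => upuzuzAzuzupu   [A ::= z A z]
upuzuzAzuzupu => upuzuzzAzzuzupu   [A ::= z A z]
upuzuzzAzzuzupu => upuzuzzuAuzzuzupu   [A ::= u A u]
upuzuzzuAuzzuzupu => upuzuzzupApuzzuzupu   [A ::= p A p]
upuzuzzupApuzzuzupu => upuzuzzupppuzzuzupu   [A ::= p]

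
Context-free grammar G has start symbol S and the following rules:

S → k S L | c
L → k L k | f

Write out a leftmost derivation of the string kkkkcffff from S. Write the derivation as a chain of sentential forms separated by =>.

S => kSL => kkSLL => kkkSLLL => kkkkSLLLL => kkkkcLLLL => kkkkcfLLL => kkkkcffLL => kkkkcfffL => kkkkcffff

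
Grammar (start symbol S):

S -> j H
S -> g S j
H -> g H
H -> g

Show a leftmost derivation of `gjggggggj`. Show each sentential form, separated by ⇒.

S ⇒ gSj ⇒ gjHj ⇒ gjgHj ⇒ gjggHj ⇒ gjgggHj ⇒ gjggggHj ⇒ gjgggggHj ⇒ gjggggggj

S ⇒ gSj   [S -> g S j]
gSj ⇒ gjHj   [S -> j H]
gjHj ⇒ gjgHj   [H -> g H]
gjgHj ⇒ gjggHj   [H -> g H]
gjggHj ⇒ gjgggHj   [H -> g H]
gjgggHj ⇒ gjggggHj   [H -> g H]
gjggggHj ⇒ gjgggggHj   [H -> g H]
gjgggggHj ⇒ gjggggggj   [H -> g]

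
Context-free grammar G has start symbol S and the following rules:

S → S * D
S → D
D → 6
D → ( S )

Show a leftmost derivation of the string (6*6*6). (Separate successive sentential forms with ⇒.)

S ⇒ D ⇒ (S) ⇒ (S*D) ⇒ (S*D*D) ⇒ (D*D*D) ⇒ (6*D*D) ⇒ (6*6*D) ⇒ (6*6*6)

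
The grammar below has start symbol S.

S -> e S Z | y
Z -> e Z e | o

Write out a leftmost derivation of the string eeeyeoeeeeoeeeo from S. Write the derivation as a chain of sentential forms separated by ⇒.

S ⇒ eSZ ⇒ eeSZZ ⇒ eeeSZZZ ⇒ eeeyZZZ ⇒ eeeyeZeZZ ⇒ eeeyeoeZZ ⇒ eeeyeoeeZeZ ⇒ eeeyeoeeeZeeZ ⇒ eeeyeoeeeeZeeeZ ⇒ eeeyeoeeeeoeeeZ ⇒ eeeyeoeeeeoeeeo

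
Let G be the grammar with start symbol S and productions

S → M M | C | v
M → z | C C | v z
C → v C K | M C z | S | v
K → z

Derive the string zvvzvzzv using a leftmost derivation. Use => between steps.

S => MM => zM => zCC => zvCKC => zvMCzKC => zvvzCzKC => zvvzvzKC => zvvzvzzC => zvvzvzzv

S => MM   [S → M M]
MM => zM   [M → z]
zM => zCC   [M → C C]
zCC => zvCKC   [C → v C K]
zvCKC => zvMCzKC   [C → M C z]
zvMCzKC => zvvzCzKC   [M → v z]
zvvzCzKC => zvvzvzKC   [C → v]
zvvzvzKC => zvvzvzzC   [K → z]
zvvzvzzC => zvvzvzzv   [C → v]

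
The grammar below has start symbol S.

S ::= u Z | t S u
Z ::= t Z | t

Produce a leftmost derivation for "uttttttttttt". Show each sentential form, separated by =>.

S => uZ => utZ => uttZ => utttZ => uttttZ => utttttZ => uttttttZ => utttttttZ => uttttttttZ => utttttttttZ => uttttttttttZ => uttttttttttt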